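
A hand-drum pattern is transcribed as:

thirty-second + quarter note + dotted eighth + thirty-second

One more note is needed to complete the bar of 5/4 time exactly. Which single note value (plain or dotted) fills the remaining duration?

The bar of 5/4 = 40 thirty-second notes.
Convert each value to thirty-second notes: thirty-second = 1; quarter note = 8; dotted eighth = 6; thirty-second = 1.
Sum: 1 + 8 + 6 + 1 = 16.
Remaining: 40 − 16 = 24 thirty-second notes, which is a dotted half note.

dotted half note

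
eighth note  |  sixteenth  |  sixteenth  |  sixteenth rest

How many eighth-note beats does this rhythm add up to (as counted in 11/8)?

2.5

One eighth-note beat = 2 sixteenth notes.
Express everything in sixteenth notes: eighth note = 2; sixteenth = 1; sixteenth = 1; sixteenth rest = 1.
Altogether 2 + 1 + 1 + 1 = 5.
5 ÷ 2 = 2.5 beats.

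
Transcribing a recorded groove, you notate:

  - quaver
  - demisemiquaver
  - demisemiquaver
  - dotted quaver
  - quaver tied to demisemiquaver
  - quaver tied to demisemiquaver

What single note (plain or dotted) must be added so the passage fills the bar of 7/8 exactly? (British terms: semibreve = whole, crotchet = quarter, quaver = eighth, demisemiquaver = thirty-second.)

The bar of 7/8 = 28 thirty-second notes.
In thirty-second notes: quaver = 4; demisemiquaver = 1; demisemiquaver = 1; dotted quaver = 6; quaver tied to demisemiquaver (quaver + demisemiquaver) = 5; quaver tied to demisemiquaver (quaver + demisemiquaver) = 5.
Sum: 4 + 1 + 1 + 6 + 5 + 5 = 22.
Remaining: 28 − 22 = 6 thirty-second notes, which is a dotted eighth note.

dotted eighth note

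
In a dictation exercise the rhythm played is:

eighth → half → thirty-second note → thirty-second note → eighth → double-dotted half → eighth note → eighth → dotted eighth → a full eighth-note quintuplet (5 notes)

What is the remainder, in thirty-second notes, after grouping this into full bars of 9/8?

12

One bar of 9/8 = 36 thirty-second notes.
Each duration in thirty-second notes: eighth = 4; half = 16; thirty-second note = 1; thirty-second note = 1; eighth = 4; double-dotted half = 28; eighth note = 4; eighth = 4; dotted eighth = 6; a full eighth-note quintuplet (5 notes) (five quintuplet eighths span one half) = 16.
Adding: 4 + 16 + 1 + 1 + 4 + 28 + 4 + 4 + 6 + 16 = 84.
84 ÷ 36 = 2 complete bars with 12 thirty-second notes remaining.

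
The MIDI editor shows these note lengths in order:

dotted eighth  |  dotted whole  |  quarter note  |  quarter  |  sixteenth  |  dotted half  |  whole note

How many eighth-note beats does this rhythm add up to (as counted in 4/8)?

One eighth-note beat = 2 sixteenth notes.
In sixteenth notes: dotted eighth = 3; dotted whole = 24; quarter note = 4; quarter = 4; sixteenth = 1; dotted half = 12; whole note = 16.
Total: 3 + 24 + 4 + 4 + 1 + 12 + 16 = 64.
64 ÷ 2 = 32 beats.

32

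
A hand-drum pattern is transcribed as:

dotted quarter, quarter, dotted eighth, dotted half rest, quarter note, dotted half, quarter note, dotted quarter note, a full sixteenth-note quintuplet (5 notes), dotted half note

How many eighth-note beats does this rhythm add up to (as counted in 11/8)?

33.5

One eighth-note beat = 2 sixteenth notes.
Working in sixteenth notes: dotted quarter = 6; quarter = 4; dotted eighth = 3; dotted half rest = 12; quarter note = 4; dotted half = 12; quarter note = 4; dotted quarter note = 6; a full sixteenth-note quintuplet (5 notes) (five quintuplet sixteenths span one quarter) = 4; dotted half note = 12.
Adding: 6 + 4 + 3 + 12 + 4 + 12 + 4 + 6 + 4 + 12 = 67.
67 ÷ 2 = 33.5 beats.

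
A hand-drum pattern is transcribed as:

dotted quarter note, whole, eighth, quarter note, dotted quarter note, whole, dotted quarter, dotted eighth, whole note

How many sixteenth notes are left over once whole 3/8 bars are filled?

One bar of 3/8 = 6 sixteenth notes.
Express everything in sixteenth notes: dotted quarter note = 6; whole = 16; eighth = 2; quarter note = 4; dotted quarter note = 6; whole = 16; dotted quarter = 6; dotted eighth = 3; whole note = 16.
Sum: 6 + 16 + 2 + 4 + 6 + 16 + 6 + 3 + 16 = 75.
75 ÷ 6 = 12 complete bars with 3 sixteenth notes remaining.

3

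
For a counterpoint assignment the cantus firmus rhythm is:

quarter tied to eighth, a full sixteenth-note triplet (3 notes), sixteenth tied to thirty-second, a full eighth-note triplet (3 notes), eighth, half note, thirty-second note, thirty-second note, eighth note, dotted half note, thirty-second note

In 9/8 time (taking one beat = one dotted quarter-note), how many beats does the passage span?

6.5

One dotted quarter-note beat = 12 thirty-second notes.
Working in thirty-second notes: quarter tied to eighth (quarter + eighth) = 12; a full sixteenth-note triplet (3 notes) (three triplet sixteenths span one eighth) = 4; sixteenth tied to thirty-second (sixteenth + thirty-second) = 3; a full eighth-note triplet (3 notes) (three triplet eighths span one quarter) = 8; eighth = 4; half note = 16; thirty-second note = 1; thirty-second note = 1; eighth note = 4; dotted half note = 24; thirty-second note = 1.
Sum: 12 + 4 + 3 + 8 + 4 + 16 + 1 + 1 + 4 + 24 + 1 = 78.
78 ÷ 12 = 6.5 beats.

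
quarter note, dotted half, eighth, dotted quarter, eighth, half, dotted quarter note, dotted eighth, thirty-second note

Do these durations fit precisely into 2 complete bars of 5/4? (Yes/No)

One bar of 5/4 = 40 thirty-second notes, so 2 bars = 80.
Convert each value to thirty-second notes: quarter note = 8; dotted half = 24; eighth = 4; dotted quarter = 12; eighth = 4; half = 16; dotted quarter note = 12; dotted eighth = 6; thirty-second note = 1.
Sum: 8 + 24 + 4 + 12 + 4 + 16 + 12 + 6 + 1 = 87.
87 exceeds 80, so the answer is No.

No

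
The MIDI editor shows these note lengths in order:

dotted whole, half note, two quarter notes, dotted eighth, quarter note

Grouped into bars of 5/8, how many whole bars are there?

4

One bar of 5/8 = 10 sixteenth notes.
Each duration in sixteenth notes: dotted whole = 24; half note = 8; quarter note = 4; quarter note = 4; dotted eighth = 3; quarter note = 4.
Altogether 24 + 8 + 4 + 4 + 3 + 4 = 47.
47 ÷ 10 = 4 complete bars with 7 left over.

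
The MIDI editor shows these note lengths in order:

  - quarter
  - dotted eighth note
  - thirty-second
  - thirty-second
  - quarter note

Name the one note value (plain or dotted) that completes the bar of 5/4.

half note

The bar of 5/4 = 40 thirty-second notes.
Express everything in thirty-second notes: quarter = 8; dotted eighth note = 6; thirty-second = 1; thirty-second = 1; quarter note = 8.
Altogether 8 + 6 + 1 + 1 + 8 = 24.
Remaining: 40 − 24 = 16 thirty-second notes, which is a half note.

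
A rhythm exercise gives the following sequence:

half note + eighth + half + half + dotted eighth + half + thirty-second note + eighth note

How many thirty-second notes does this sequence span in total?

79

Express everything in thirty-second notes: half note = 16; eighth = 4; half = 16; half = 16; dotted eighth = 6; half = 16; thirty-second note = 1; eighth note = 4.
Sum: 16 + 4 + 16 + 16 + 6 + 16 + 1 + 4 = 79 thirty-second notes.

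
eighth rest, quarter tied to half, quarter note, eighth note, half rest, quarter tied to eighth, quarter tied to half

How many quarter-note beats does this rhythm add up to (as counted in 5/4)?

One quarter-note beat = 2 eighth notes.
Working in eighth notes: eighth rest = 1; quarter tied to half (quarter + half) = 6; quarter note = 2; eighth note = 1; half rest = 4; quarter tied to eighth (quarter + eighth) = 3; quarter tied to half (quarter + half) = 6.
Total: 1 + 6 + 2 + 1 + 4 + 3 + 6 = 23.
23 ÷ 2 = 11.5 beats.

11.5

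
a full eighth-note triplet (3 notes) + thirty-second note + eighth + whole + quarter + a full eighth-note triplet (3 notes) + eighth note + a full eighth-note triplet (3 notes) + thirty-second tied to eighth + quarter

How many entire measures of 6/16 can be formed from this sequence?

One bar of 6/16 = 12 thirty-second notes.
Express everything in thirty-second notes: a full eighth-note triplet (3 notes) (three triplet eighths span one quarter) = 8; thirty-second note = 1; eighth = 4; whole = 32; quarter = 8; a full eighth-note triplet (3 notes) (three triplet eighths span one quarter) = 8; eighth note = 4; a full eighth-note triplet (3 notes) (three triplet eighths span one quarter) = 8; thirty-second tied to eighth (thirty-second + eighth) = 5; quarter = 8.
Adding: 8 + 1 + 4 + 32 + 8 + 8 + 4 + 8 + 5 + 8 = 86.
86 ÷ 12 = 7 complete bars with 2 left over.

7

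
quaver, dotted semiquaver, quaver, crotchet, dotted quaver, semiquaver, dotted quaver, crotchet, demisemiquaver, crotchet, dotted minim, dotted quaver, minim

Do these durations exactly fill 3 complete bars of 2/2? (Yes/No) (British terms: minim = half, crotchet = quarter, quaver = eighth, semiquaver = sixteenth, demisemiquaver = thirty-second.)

Yes

One bar of 2/2 = 32 thirty-second notes, so 3 bars = 96.
Express everything in thirty-second notes: quaver = 4; dotted semiquaver = 3; quaver = 4; crotchet = 8; dotted quaver = 6; semiquaver = 2; dotted quaver = 6; crotchet = 8; demisemiquaver = 1; crotchet = 8; dotted minim = 24; dotted quaver = 6; minim = 16.
Sum: 4 + 3 + 4 + 8 + 6 + 2 + 6 + 8 + 1 + 8 + 24 + 6 + 16 = 96.
96 equals 96, so the answer is Yes.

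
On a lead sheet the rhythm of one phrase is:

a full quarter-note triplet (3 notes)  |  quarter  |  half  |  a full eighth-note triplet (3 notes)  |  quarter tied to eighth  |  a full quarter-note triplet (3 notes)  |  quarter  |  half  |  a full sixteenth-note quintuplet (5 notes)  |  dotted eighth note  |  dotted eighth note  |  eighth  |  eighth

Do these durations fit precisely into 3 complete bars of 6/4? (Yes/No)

No

One bar of 6/4 = 24 sixteenth notes, so 3 bars = 72.
Each duration in sixteenth notes: a full quarter-note triplet (3 notes) (three triplet quarters span one half) = 8; quarter = 4; half = 8; a full eighth-note triplet (3 notes) (three triplet eighths span one quarter) = 4; quarter tied to eighth (quarter + eighth) = 6; a full quarter-note triplet (3 notes) (three triplet quarters span one half) = 8; quarter = 4; half = 8; a full sixteenth-note quintuplet (5 notes) (five quintuplet sixteenths span one quarter) = 4; dotted eighth note = 3; dotted eighth note = 3; eighth = 2; eighth = 2.
Total: 8 + 4 + 8 + 4 + 6 + 8 + 4 + 8 + 4 + 3 + 3 + 2 + 2 = 64.
64 falls short of 72, so the answer is No.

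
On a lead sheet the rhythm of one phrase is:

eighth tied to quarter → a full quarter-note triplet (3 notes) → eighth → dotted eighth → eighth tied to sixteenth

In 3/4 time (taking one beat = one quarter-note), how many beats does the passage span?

One quarter-note beat = 4 sixteenth notes.
Each duration in sixteenth notes: eighth tied to quarter (eighth + quarter) = 6; a full quarter-note triplet (3 notes) (three triplet quarters span one half) = 8; eighth = 2; dotted eighth = 3; eighth tied to sixteenth (eighth + sixteenth) = 3.
Altogether 6 + 8 + 2 + 3 + 3 = 22.
22 ÷ 4 = 5.5 beats.

5.5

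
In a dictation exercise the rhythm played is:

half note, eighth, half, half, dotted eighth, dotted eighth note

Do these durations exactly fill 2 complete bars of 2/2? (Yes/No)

Yes

One bar of 2/2 = 16 sixteenth notes, so 2 bars = 32.
Express everything in sixteenth notes: half note = 8; eighth = 2; half = 8; half = 8; dotted eighth = 3; dotted eighth note = 3.
Adding: 8 + 2 + 8 + 8 + 3 + 3 = 32.
32 equals 32, so the answer is Yes.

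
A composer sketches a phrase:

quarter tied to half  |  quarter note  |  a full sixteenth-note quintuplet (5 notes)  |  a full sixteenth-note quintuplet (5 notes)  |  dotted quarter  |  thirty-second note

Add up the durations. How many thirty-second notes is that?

61

Each duration in thirty-second notes: quarter tied to half (quarter + half) = 24; quarter note = 8; a full sixteenth-note quintuplet (5 notes) (five quintuplet sixteenths span one quarter) = 8; a full sixteenth-note quintuplet (5 notes) (five quintuplet sixteenths span one quarter) = 8; dotted quarter = 12; thirty-second note = 1.
Altogether 24 + 8 + 8 + 8 + 12 + 1 = 61 thirty-second notes.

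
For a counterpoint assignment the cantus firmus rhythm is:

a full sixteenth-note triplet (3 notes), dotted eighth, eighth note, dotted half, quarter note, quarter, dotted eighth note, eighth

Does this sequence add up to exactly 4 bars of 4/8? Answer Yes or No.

One bar of 4/8 = 8 sixteenth notes, so 4 bars = 32.
Convert each value to sixteenth notes: a full sixteenth-note triplet (3 notes) (three triplet sixteenths span one eighth) = 2; dotted eighth = 3; eighth note = 2; dotted half = 12; quarter note = 4; quarter = 4; dotted eighth note = 3; eighth = 2.
Total: 2 + 3 + 2 + 12 + 4 + 4 + 3 + 2 = 32.
32 equals 32, so the answer is Yes.

Yes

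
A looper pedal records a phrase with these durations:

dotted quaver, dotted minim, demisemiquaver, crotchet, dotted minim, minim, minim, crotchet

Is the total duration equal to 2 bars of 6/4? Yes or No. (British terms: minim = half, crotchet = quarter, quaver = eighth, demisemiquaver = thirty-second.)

No

One bar of 6/4 = 48 thirty-second notes, so 2 bars = 96.
Each duration in thirty-second notes: dotted quaver = 6; dotted minim = 24; demisemiquaver = 1; crotchet = 8; dotted minim = 24; minim = 16; minim = 16; crotchet = 8.
Sum: 6 + 24 + 1 + 8 + 24 + 16 + 16 + 8 = 103.
103 exceeds 96, so the answer is No.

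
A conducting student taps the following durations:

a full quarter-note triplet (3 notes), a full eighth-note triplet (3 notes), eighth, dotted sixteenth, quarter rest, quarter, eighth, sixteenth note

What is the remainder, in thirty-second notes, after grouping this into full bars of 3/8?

5

One bar of 3/8 = 12 thirty-second notes.
Express everything in thirty-second notes: a full quarter-note triplet (3 notes) (three triplet quarters span one half) = 16; a full eighth-note triplet (3 notes) (three triplet eighths span one quarter) = 8; eighth = 4; dotted sixteenth = 3; quarter rest = 8; quarter = 8; eighth = 4; sixteenth note = 2.
Altogether 16 + 8 + 4 + 3 + 8 + 8 + 4 + 2 = 53.
53 ÷ 12 = 4 complete bars with 5 thirty-second notes remaining.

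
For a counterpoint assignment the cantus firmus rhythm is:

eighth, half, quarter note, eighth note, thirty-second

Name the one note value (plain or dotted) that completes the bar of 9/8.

The bar of 9/8 = 36 thirty-second notes.
Working in thirty-second notes: eighth = 4; half = 16; quarter note = 8; eighth note = 4; thirty-second = 1.
Total: 4 + 16 + 8 + 4 + 1 = 33.
Remaining: 36 − 33 = 3 thirty-second notes, which is a dotted sixteenth note.

dotted sixteenth note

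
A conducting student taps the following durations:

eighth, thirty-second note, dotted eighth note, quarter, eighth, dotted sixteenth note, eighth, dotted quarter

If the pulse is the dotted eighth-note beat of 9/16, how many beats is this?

7

One dotted eighth-note beat = 6 thirty-second notes.
Convert each value to thirty-second notes: eighth = 4; thirty-second note = 1; dotted eighth note = 6; quarter = 8; eighth = 4; dotted sixteenth note = 3; eighth = 4; dotted quarter = 12.
Total: 4 + 1 + 6 + 8 + 4 + 3 + 4 + 12 = 42.
42 ÷ 6 = 7 beats.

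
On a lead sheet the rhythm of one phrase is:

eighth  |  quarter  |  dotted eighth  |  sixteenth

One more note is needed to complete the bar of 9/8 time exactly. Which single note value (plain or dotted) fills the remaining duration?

half note

The bar of 9/8 = 18 sixteenth notes.
Convert each value to sixteenth notes: eighth = 2; quarter = 4; dotted eighth = 3; sixteenth = 1.
Sum: 2 + 4 + 3 + 1 = 10.
Remaining: 18 − 10 = 8 sixteenth notes, which is a half note.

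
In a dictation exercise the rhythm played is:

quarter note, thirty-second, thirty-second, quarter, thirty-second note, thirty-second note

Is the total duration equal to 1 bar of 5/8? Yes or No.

One bar of 5/8 = 20 thirty-second notes.
Convert each value to thirty-second notes: quarter note = 8; thirty-second = 1; thirty-second = 1; quarter = 8; thirty-second note = 1; thirty-second note = 1.
Total: 8 + 1 + 1 + 8 + 1 + 1 = 20.
20 equals 20, so the answer is Yes.

Yes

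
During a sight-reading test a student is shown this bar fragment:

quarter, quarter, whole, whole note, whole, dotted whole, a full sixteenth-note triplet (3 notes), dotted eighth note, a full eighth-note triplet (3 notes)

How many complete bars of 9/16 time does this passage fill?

One bar of 9/16 = 9 sixteenth notes.
Convert each value to sixteenth notes: quarter = 4; quarter = 4; whole = 16; whole note = 16; whole = 16; dotted whole = 24; a full sixteenth-note triplet (3 notes) (three triplet sixteenths span one eighth) = 2; dotted eighth note = 3; a full eighth-note triplet (3 notes) (three triplet eighths span one quarter) = 4.
Total: 4 + 4 + 16 + 16 + 16 + 24 + 2 + 3 + 4 = 89.
89 ÷ 9 = 9 complete bars with 8 left over.

9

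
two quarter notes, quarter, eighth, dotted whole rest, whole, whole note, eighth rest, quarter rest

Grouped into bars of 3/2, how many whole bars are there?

One bar of 3/2 = 12 eighth notes.
Each duration in eighth notes: quarter note = 2; quarter note = 2; quarter = 2; eighth = 1; dotted whole rest = 12; whole = 8; whole note = 8; eighth rest = 1; quarter rest = 2.
Total: 2 + 2 + 2 + 1 + 12 + 8 + 8 + 1 + 2 = 38.
38 ÷ 12 = 3 complete bars with 2 left over.

3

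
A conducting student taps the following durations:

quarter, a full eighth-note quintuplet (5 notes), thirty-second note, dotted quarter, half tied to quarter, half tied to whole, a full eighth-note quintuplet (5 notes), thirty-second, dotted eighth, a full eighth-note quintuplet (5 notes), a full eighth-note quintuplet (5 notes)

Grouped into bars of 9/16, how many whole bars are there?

9

One bar of 9/16 = 18 thirty-second notes.
Express everything in thirty-second notes: quarter = 8; a full eighth-note quintuplet (5 notes) (five quintuplet eighths span one half) = 16; thirty-second note = 1; dotted quarter = 12; half tied to quarter (half + quarter) = 24; half tied to whole (half + whole) = 48; a full eighth-note quintuplet (5 notes) (five quintuplet eighths span one half) = 16; thirty-second = 1; dotted eighth = 6; a full eighth-note quintuplet (5 notes) (five quintuplet eighths span one half) = 16; a full eighth-note quintuplet (5 notes) (five quintuplet eighths span one half) = 16.
Sum: 8 + 16 + 1 + 12 + 24 + 48 + 16 + 1 + 6 + 16 + 16 = 164.
164 ÷ 18 = 9 complete bars with 2 left over.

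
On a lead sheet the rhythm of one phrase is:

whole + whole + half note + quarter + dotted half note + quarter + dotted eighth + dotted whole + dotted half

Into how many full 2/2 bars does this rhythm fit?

6

One bar of 2/2 = 16 sixteenth notes.
Working in sixteenth notes: whole = 16; whole = 16; half note = 8; quarter = 4; dotted half note = 12; quarter = 4; dotted eighth = 3; dotted whole = 24; dotted half = 12.
Altogether 16 + 16 + 8 + 4 + 12 + 4 + 3 + 24 + 12 = 99.
99 ÷ 16 = 6 complete bars with 3 left over.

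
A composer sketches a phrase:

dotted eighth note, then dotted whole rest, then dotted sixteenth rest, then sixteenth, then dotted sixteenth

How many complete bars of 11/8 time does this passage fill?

1

One bar of 11/8 = 44 thirty-second notes.
In thirty-second notes: dotted eighth note = 6; dotted whole rest = 48; dotted sixteenth rest = 3; sixteenth = 2; dotted sixteenth = 3.
Adding: 6 + 48 + 3 + 2 + 3 = 62.
62 ÷ 44 = 1 complete bar with 18 left over.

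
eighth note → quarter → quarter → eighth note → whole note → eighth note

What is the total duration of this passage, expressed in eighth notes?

Each duration in eighth notes: eighth note = 1; quarter = 2; quarter = 2; eighth note = 1; whole note = 8; eighth note = 1.
Sum: 1 + 2 + 2 + 1 + 8 + 1 = 15 eighth notes.

15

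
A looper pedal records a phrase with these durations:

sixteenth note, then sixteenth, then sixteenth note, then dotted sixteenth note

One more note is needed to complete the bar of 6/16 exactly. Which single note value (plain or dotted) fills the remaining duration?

dotted sixteenth note

The bar of 6/16 = 12 thirty-second notes.
Each duration in thirty-second notes: sixteenth note = 2; sixteenth = 2; sixteenth note = 2; dotted sixteenth note = 3.
Adding: 2 + 2 + 2 + 3 = 9.
Remaining: 12 − 9 = 3 thirty-second notes, which is a dotted sixteenth note.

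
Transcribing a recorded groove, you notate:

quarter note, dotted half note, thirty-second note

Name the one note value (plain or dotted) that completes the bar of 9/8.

The bar of 9/8 = 36 thirty-second notes.
Convert each value to thirty-second notes: quarter note = 8; dotted half note = 24; thirty-second note = 1.
Adding: 8 + 24 + 1 = 33.
Remaining: 36 − 33 = 3 thirty-second notes, which is a dotted sixteenth note.

dotted sixteenth note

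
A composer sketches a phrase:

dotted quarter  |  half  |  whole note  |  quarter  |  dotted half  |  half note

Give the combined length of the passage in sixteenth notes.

54

In sixteenth notes: dotted quarter = 6; half = 8; whole note = 16; quarter = 4; dotted half = 12; half note = 8.
Total: 6 + 8 + 16 + 4 + 12 + 8 = 54 sixteenth notes.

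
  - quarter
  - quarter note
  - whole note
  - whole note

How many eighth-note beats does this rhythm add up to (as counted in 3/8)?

20

One eighth-note beat = 2 sixteenth notes.
In sixteenth notes: quarter = 4; quarter note = 4; whole note = 16; whole note = 16.
Sum: 4 + 4 + 16 + 16 = 40.
40 ÷ 2 = 20 beats.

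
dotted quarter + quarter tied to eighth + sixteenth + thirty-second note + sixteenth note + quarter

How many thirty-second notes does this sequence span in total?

Each duration in thirty-second notes: dotted quarter = 12; quarter tied to eighth (quarter + eighth) = 12; sixteenth = 2; thirty-second note = 1; sixteenth note = 2; quarter = 8.
Altogether 12 + 12 + 2 + 1 + 2 + 8 = 37 thirty-second notes.

37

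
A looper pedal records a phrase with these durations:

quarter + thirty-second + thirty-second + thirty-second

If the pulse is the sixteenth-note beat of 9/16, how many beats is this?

5.5

One sixteenth-note beat = 2 thirty-second notes.
Express everything in thirty-second notes: quarter = 8; thirty-second = 1; thirty-second = 1; thirty-second = 1.
Sum: 8 + 1 + 1 + 1 = 11.
11 ÷ 2 = 5.5 beats.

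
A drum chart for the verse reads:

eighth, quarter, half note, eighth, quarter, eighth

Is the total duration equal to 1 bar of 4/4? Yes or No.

One bar of 4/4 = 8 eighth notes.
Working in eighth notes: eighth = 1; quarter = 2; half note = 4; eighth = 1; quarter = 2; eighth = 1.
Adding: 1 + 2 + 4 + 1 + 2 + 1 = 11.
11 exceeds 8, so the answer is No.

No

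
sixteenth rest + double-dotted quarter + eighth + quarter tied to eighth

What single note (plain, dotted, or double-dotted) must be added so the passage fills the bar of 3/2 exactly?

The bar of 3/2 = 24 sixteenth notes.
Each duration in sixteenth notes: sixteenth rest = 1; double-dotted quarter = 7; eighth = 2; quarter tied to eighth (quarter + eighth) = 6.
Adding: 1 + 7 + 2 + 6 = 16.
Remaining: 24 − 16 = 8 sixteenth notes, which is a half note.

half note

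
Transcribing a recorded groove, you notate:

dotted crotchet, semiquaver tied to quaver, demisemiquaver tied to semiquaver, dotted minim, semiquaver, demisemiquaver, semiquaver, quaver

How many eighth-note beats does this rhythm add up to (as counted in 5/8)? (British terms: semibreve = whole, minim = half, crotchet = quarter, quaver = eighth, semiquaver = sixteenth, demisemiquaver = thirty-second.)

13.5

One eighth-note beat = 4 thirty-second notes.
Express everything in thirty-second notes: dotted crotchet = 12; semiquaver tied to quaver (semiquaver + quaver) = 6; demisemiquaver tied to semiquaver (demisemiquaver + semiquaver) = 3; dotted minim = 24; semiquaver = 2; demisemiquaver = 1; semiquaver = 2; quaver = 4.
Altogether 12 + 6 + 3 + 24 + 2 + 1 + 2 + 4 = 54.
54 ÷ 4 = 13.5 beats.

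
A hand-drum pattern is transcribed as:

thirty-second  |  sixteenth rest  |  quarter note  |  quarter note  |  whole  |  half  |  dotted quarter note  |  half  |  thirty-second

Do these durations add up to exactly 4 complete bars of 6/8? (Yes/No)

Yes

One bar of 6/8 = 24 thirty-second notes, so 4 bars = 96.
Working in thirty-second notes: thirty-second = 1; sixteenth rest = 2; quarter note = 8; quarter note = 8; whole = 32; half = 16; dotted quarter note = 12; half = 16; thirty-second = 1.
Sum: 1 + 2 + 8 + 8 + 32 + 16 + 12 + 16 + 1 = 96.
96 equals 96, so the answer is Yes.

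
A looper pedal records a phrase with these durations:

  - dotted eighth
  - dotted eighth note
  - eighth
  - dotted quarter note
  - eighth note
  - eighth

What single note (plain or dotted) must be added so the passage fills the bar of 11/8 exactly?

quarter note

The bar of 11/8 = 22 sixteenth notes.
Working in sixteenth notes: dotted eighth = 3; dotted eighth note = 3; eighth = 2; dotted quarter note = 6; eighth note = 2; eighth = 2.
Adding: 3 + 3 + 2 + 6 + 2 + 2 = 18.
Remaining: 22 − 18 = 4 sixteenth notes, which is a quarter note.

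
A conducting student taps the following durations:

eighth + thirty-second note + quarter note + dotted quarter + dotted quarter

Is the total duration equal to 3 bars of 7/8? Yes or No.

One bar of 7/8 = 28 thirty-second notes, so 3 bars = 84.
In thirty-second notes: eighth = 4; thirty-second note = 1; quarter note = 8; dotted quarter = 12; dotted quarter = 12.
Adding: 4 + 1 + 8 + 12 + 12 = 37.
37 falls short of 84, so the answer is No.

No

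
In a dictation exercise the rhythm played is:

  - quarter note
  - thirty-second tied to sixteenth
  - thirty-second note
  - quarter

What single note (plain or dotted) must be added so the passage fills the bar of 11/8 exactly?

dotted half note

The bar of 11/8 = 44 thirty-second notes.
In thirty-second notes: quarter note = 8; thirty-second tied to sixteenth (thirty-second + sixteenth) = 3; thirty-second note = 1; quarter = 8.
Total: 8 + 3 + 1 + 8 = 20.
Remaining: 44 − 20 = 24 thirty-second notes, which is a dotted half note.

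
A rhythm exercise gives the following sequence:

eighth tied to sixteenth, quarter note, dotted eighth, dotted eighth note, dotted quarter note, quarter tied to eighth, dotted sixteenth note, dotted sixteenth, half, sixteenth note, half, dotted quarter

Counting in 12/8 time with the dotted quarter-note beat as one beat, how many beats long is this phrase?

One dotted quarter-note beat = 12 thirty-second notes.
Working in thirty-second notes: eighth tied to sixteenth (eighth + sixteenth) = 6; quarter note = 8; dotted eighth = 6; dotted eighth note = 6; dotted quarter note = 12; quarter tied to eighth (quarter + eighth) = 12; dotted sixteenth note = 3; dotted sixteenth = 3; half = 16; sixteenth note = 2; half = 16; dotted quarter = 12.
Altogether 6 + 8 + 6 + 6 + 12 + 12 + 3 + 3 + 16 + 2 + 16 + 12 = 102.
102 ÷ 12 = 8.5 beats.

8.5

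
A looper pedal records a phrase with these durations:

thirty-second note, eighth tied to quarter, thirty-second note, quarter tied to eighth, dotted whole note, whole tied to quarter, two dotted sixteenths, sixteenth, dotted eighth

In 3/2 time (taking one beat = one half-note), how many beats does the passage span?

8

One half-note beat = 16 thirty-second notes.
In thirty-second notes: thirty-second note = 1; eighth tied to quarter (eighth + quarter) = 12; thirty-second note = 1; quarter tied to eighth (quarter + eighth) = 12; dotted whole note = 48; whole tied to quarter (whole + quarter) = 40; dotted sixteenth = 3; dotted sixteenth = 3; sixteenth = 2; dotted eighth = 6.
Total: 1 + 12 + 1 + 12 + 48 + 40 + 3 + 3 + 2 + 6 = 128.
128 ÷ 16 = 8 beats.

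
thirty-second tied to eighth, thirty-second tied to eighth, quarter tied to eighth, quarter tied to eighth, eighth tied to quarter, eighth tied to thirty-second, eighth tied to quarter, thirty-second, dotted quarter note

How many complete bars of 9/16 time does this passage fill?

4

One bar of 9/16 = 18 thirty-second notes.
Convert each value to thirty-second notes: thirty-second tied to eighth (thirty-second + eighth) = 5; thirty-second tied to eighth (thirty-second + eighth) = 5; quarter tied to eighth (quarter + eighth) = 12; quarter tied to eighth (quarter + eighth) = 12; eighth tied to quarter (eighth + quarter) = 12; eighth tied to thirty-second (eighth + thirty-second) = 5; eighth tied to quarter (eighth + quarter) = 12; thirty-second = 1; dotted quarter note = 12.
Altogether 5 + 5 + 12 + 12 + 12 + 5 + 12 + 1 + 12 = 76.
76 ÷ 18 = 4 complete bars with 4 left over.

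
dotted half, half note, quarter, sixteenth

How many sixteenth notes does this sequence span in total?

Each duration in sixteenth notes: dotted half = 12; half note = 8; quarter = 4; sixteenth = 1.
Total: 12 + 8 + 4 + 1 = 25 sixteenth notes.

25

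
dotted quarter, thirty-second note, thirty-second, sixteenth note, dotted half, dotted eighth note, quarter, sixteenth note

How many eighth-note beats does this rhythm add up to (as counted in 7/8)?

14

One eighth-note beat = 4 thirty-second notes.
Working in thirty-second notes: dotted quarter = 12; thirty-second note = 1; thirty-second = 1; sixteenth note = 2; dotted half = 24; dotted eighth note = 6; quarter = 8; sixteenth note = 2.
Sum: 12 + 1 + 1 + 2 + 24 + 6 + 8 + 2 = 56.
56 ÷ 4 = 14 beats.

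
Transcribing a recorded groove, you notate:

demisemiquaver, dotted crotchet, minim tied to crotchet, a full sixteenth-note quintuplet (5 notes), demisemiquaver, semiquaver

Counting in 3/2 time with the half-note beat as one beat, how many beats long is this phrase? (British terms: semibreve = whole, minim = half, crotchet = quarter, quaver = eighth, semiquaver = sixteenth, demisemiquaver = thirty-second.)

One half-note beat = 16 thirty-second notes.
Convert each value to thirty-second notes: demisemiquaver = 1; dotted crotchet = 12; minim tied to crotchet (minim + crotchet) = 24; a full sixteenth-note quintuplet (5 notes) (five quintuplet sixteenths span one quarter) = 8; demisemiquaver = 1; semiquaver = 2.
Adding: 1 + 12 + 24 + 8 + 1 + 2 = 48.
48 ÷ 16 = 3 beats.

3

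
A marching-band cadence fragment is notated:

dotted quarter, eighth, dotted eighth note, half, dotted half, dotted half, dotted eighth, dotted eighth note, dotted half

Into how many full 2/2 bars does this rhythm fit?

3

One bar of 2/2 = 16 sixteenth notes.
Express everything in sixteenth notes: dotted quarter = 6; eighth = 2; dotted eighth note = 3; half = 8; dotted half = 12; dotted half = 12; dotted eighth = 3; dotted eighth note = 3; dotted half = 12.
Altogether 6 + 2 + 3 + 8 + 12 + 12 + 3 + 3 + 12 = 61.
61 ÷ 16 = 3 complete bars with 13 left over.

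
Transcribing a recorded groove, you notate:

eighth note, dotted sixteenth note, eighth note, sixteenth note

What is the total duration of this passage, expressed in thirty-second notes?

13

Working in thirty-second notes: eighth note = 4; dotted sixteenth note = 3; eighth note = 4; sixteenth note = 2.
Sum: 4 + 3 + 4 + 2 = 13 thirty-second notes.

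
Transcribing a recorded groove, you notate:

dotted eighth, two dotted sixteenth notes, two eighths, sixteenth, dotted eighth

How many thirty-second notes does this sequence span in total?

28

Express everything in thirty-second notes: dotted eighth = 6; dotted sixteenth note = 3; dotted sixteenth note = 3; eighth = 4; eighth = 4; sixteenth = 2; dotted eighth = 6.
Altogether 6 + 3 + 3 + 4 + 4 + 2 + 6 = 28 thirty-second notes.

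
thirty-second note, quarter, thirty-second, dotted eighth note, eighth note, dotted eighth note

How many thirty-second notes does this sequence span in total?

Working in thirty-second notes: thirty-second note = 1; quarter = 8; thirty-second = 1; dotted eighth note = 6; eighth note = 4; dotted eighth note = 6.
Altogether 1 + 8 + 1 + 6 + 4 + 6 = 26 thirty-second notes.

26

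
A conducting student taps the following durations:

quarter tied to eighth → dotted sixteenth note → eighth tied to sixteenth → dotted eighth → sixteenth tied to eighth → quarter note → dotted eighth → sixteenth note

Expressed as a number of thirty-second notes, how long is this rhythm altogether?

49

Convert each value to thirty-second notes: quarter tied to eighth (quarter + eighth) = 12; dotted sixteenth note = 3; eighth tied to sixteenth (eighth + sixteenth) = 6; dotted eighth = 6; sixteenth tied to eighth (sixteenth + eighth) = 6; quarter note = 8; dotted eighth = 6; sixteenth note = 2.
Altogether 12 + 3 + 6 + 6 + 6 + 8 + 6 + 2 = 49 thirty-second notes.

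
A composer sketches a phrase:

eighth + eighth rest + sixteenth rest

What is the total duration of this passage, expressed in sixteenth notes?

Convert each value to sixteenth notes: eighth = 2; eighth rest = 2; sixteenth rest = 1.
Sum: 2 + 2 + 1 = 5 sixteenth notes.

5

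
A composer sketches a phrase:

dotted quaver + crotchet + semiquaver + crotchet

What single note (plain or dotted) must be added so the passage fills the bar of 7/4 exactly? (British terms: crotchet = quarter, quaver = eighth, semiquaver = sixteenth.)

The bar of 7/4 = 28 sixteenth notes.
In sixteenth notes: dotted quaver = 3; crotchet = 4; semiquaver = 1; crotchet = 4.
Sum: 3 + 4 + 1 + 4 = 12.
Remaining: 28 − 12 = 16 sixteenth notes, which is a whole note.

whole note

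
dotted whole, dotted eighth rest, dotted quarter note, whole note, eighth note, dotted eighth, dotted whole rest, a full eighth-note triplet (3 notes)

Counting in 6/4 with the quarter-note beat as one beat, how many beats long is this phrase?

One quarter-note beat = 4 sixteenth notes.
In sixteenth notes: dotted whole = 24; dotted eighth rest = 3; dotted quarter note = 6; whole note = 16; eighth note = 2; dotted eighth = 3; dotted whole rest = 24; a full eighth-note triplet (3 notes) (three triplet eighths span one quarter) = 4.
Total: 24 + 3 + 6 + 16 + 2 + 3 + 24 + 4 = 82.
82 ÷ 4 = 20.5 beats.

20.5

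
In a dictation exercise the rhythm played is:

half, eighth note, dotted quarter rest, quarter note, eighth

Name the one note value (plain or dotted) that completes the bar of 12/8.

The bar of 12/8 = 12 eighth notes.
Convert each value to eighth notes: half = 4; eighth note = 1; dotted quarter rest = 3; quarter note = 2; eighth = 1.
Total: 4 + 1 + 3 + 2 + 1 = 11.
Remaining: 12 − 11 = 1 eighth note, which is a eighth note.

eighth note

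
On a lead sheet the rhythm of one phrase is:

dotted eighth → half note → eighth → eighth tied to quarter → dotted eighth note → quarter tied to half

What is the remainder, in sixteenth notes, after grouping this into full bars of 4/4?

2

One bar of 4/4 = 16 sixteenth notes.
In sixteenth notes: dotted eighth = 3; half note = 8; eighth = 2; eighth tied to quarter (eighth + quarter) = 6; dotted eighth note = 3; quarter tied to half (quarter + half) = 12.
Total: 3 + 8 + 2 + 6 + 3 + 12 = 34.
34 ÷ 16 = 2 complete bars with 2 sixteenth notes remaining.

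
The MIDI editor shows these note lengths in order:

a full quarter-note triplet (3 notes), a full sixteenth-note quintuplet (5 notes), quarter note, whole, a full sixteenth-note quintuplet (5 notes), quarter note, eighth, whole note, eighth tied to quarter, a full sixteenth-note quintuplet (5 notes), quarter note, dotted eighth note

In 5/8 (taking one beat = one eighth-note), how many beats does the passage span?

One eighth-note beat = 2 sixteenth notes.
Express everything in sixteenth notes: a full quarter-note triplet (3 notes) (three triplet quarters span one half) = 8; a full sixteenth-note quintuplet (5 notes) (five quintuplet sixteenths span one quarter) = 4; quarter note = 4; whole = 16; a full sixteenth-note quintuplet (5 notes) (five quintuplet sixteenths span one quarter) = 4; quarter note = 4; eighth = 2; whole note = 16; eighth tied to quarter (eighth + quarter) = 6; a full sixteenth-note quintuplet (5 notes) (five quintuplet sixteenths span one quarter) = 4; quarter note = 4; dotted eighth note = 3.
Sum: 8 + 4 + 4 + 16 + 4 + 4 + 2 + 16 + 6 + 4 + 4 + 3 = 75.
75 ÷ 2 = 37.5 beats.

37.5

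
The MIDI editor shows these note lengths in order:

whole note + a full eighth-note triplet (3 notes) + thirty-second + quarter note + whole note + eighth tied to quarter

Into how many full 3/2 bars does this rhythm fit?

1

One bar of 3/2 = 48 thirty-second notes.
Express everything in thirty-second notes: whole note = 32; a full eighth-note triplet (3 notes) (three triplet eighths span one quarter) = 8; thirty-second = 1; quarter note = 8; whole note = 32; eighth tied to quarter (eighth + quarter) = 12.
Total: 32 + 8 + 1 + 8 + 32 + 12 = 93.
93 ÷ 48 = 1 complete bar with 45 left over.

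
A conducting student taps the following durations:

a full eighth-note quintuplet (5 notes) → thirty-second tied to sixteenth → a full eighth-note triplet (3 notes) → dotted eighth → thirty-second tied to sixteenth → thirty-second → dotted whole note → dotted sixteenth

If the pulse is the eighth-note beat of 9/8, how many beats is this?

22

One eighth-note beat = 4 thirty-second notes.
Convert each value to thirty-second notes: a full eighth-note quintuplet (5 notes) (five quintuplet eighths span one half) = 16; thirty-second tied to sixteenth (thirty-second + sixteenth) = 3; a full eighth-note triplet (3 notes) (three triplet eighths span one quarter) = 8; dotted eighth = 6; thirty-second tied to sixteenth (thirty-second + sixteenth) = 3; thirty-second = 1; dotted whole note = 48; dotted sixteenth = 3.
Altogether 16 + 3 + 8 + 6 + 3 + 1 + 48 + 3 = 88.
88 ÷ 4 = 22 beats.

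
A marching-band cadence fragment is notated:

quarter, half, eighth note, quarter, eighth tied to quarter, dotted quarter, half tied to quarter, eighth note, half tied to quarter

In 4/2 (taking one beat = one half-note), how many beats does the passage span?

7

One half-note beat = 4 eighth notes.
Each duration in eighth notes: quarter = 2; half = 4; eighth note = 1; quarter = 2; eighth tied to quarter (eighth + quarter) = 3; dotted quarter = 3; half tied to quarter (half + quarter) = 6; eighth note = 1; half tied to quarter (half + quarter) = 6.
Sum: 2 + 4 + 1 + 2 + 3 + 3 + 6 + 1 + 6 = 28.
28 ÷ 4 = 7 beats.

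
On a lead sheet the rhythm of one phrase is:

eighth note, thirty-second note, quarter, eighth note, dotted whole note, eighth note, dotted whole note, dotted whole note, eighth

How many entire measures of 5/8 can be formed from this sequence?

One bar of 5/8 = 20 thirty-second notes.
Each duration in thirty-second notes: eighth note = 4; thirty-second note = 1; quarter = 8; eighth note = 4; dotted whole note = 48; eighth note = 4; dotted whole note = 48; dotted whole note = 48; eighth = 4.
Sum: 4 + 1 + 8 + 4 + 48 + 4 + 48 + 48 + 4 = 169.
169 ÷ 20 = 8 complete bars with 9 left over.

8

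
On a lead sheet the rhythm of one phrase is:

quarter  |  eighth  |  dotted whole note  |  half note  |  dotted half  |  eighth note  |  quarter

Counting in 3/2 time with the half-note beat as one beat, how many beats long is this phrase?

One half-note beat = 4 eighth notes.
Working in eighth notes: quarter = 2; eighth = 1; dotted whole note = 12; half note = 4; dotted half = 6; eighth note = 1; quarter = 2.
Adding: 2 + 1 + 12 + 4 + 6 + 1 + 2 = 28.
28 ÷ 4 = 7 beats.

7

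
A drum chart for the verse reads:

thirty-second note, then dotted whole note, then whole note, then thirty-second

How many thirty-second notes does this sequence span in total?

Working in thirty-second notes: thirty-second note = 1; dotted whole note = 48; whole note = 32; thirty-second = 1.
Total: 1 + 48 + 32 + 1 = 82 thirty-second notes.

82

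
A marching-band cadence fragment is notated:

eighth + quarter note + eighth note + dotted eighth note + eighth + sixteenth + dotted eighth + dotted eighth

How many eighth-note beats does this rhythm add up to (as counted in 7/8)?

10

One eighth-note beat = 2 sixteenth notes.
Convert each value to sixteenth notes: eighth = 2; quarter note = 4; eighth note = 2; dotted eighth note = 3; eighth = 2; sixteenth = 1; dotted eighth = 3; dotted eighth = 3.
Altogether 2 + 4 + 2 + 3 + 2 + 1 + 3 + 3 = 20.
20 ÷ 2 = 10 beats.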